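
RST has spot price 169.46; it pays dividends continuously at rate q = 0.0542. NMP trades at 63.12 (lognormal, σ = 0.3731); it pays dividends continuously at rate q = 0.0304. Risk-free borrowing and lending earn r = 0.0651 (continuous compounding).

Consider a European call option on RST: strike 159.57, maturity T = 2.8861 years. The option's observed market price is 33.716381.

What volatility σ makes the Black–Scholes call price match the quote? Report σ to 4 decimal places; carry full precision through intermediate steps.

sigma = 0.2895

At σ = 0.2895 the Black–Scholes value reproduces the quote:
σ√T = 0.2895·√2.8861 = 0.491818
d₁ = (ln(S/K) + (r−q+σ²/2)T) / (σ√T) = (ln(169.46/159.57) + (0.0651−0.0542+0.2895²/2)·2.8861) / 0.491818 = (0.060134 + 0.152401) / 0.491818 = 0.432142
d₂ = d₁ − σ√T = 0.432142 − 0.491818 = -0.059676
e^{−rT} = 0.828710
e^{−qT} = 0.855194
N(d₁) = 0.667181,  N(d₂) = 0.476207
V = S·e^{−qT}·N(d₁) − K·e^{−rT}·N(d₂) = 96.688665 − 62.972283 = 33.716381 (the quoted price), and the Black–Scholes price is strictly increasing in σ, so σ is unique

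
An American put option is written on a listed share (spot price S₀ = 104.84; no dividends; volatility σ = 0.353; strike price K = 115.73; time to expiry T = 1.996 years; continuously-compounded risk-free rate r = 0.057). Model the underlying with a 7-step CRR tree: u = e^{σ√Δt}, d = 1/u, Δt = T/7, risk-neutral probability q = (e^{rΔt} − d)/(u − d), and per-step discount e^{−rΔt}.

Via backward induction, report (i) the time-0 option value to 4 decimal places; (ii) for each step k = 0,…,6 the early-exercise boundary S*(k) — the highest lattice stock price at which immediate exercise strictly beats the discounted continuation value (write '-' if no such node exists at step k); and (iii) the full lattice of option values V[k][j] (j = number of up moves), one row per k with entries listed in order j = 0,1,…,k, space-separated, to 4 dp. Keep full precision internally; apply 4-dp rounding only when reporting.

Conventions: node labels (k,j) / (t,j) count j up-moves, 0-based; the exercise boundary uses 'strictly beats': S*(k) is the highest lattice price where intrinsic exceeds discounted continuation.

params: Δt=0.28514 u=1.20743 d=0.82820 q=0.49622 e^(-rΔt)=0.98388
t_7 payoffs: 87.7091 74.8784 56.1725 28.9013 0.0000 0.0000 0.0000 0.0000
t_6: node(6,0) S=33.8334 payoff=81.8966 vs cont=80.0308 → 81.8966 [stop]  node(6,1) S=49.3257 payoff=66.4043 vs cont=64.5386 → 66.4043 [stop]  node(6,2) S=71.9118 payoff=43.8182 vs cont=41.9524 → 43.8182 [stop]  node(6,3) S=104.8400 payoff=10.8900 vs cont=14.3251 → 14.3251 [wait]  node(6,4) S=152.8460 payoff=0.0000 vs cont=0.0000 → 0.0000 [wait]  node(6,5) S=222.8338 payoff=0.0000 vs cont=0.0000 → 0.0000 [wait]  node(6,6) S=324.8688 payoff=0.0000 vs cont=0.0000 → 0.0000 [wait]  ⇒ S*(6)=71.9118
t_5: node(5,0) S=40.8516 payoff=74.8784 vs cont=73.0126 → 74.8784 [stop]  node(5,1) S=59.5575 payoff=56.1725 vs cont=54.3067 → 56.1725 [stop]  node(5,2) S=86.8287 payoff=28.9013 vs cont=28.7126 → 28.9013 [stop]  node(5,3) S=126.5874 payoff=0.0000 vs cont=7.1003 → 7.1003 [wait]  node(5,4) S=184.5515 payoff=0.0000 vs cont=0.0000 → 0.0000 [wait]  node(5,5) S=269.0571 payoff=0.0000 vs cont=0.0000 → 0.0000 [wait]  ⇒ S*(5)=86.8287
t_4: node(4,0) S=49.3257 payoff=66.4043 vs cont=64.5386 → 66.4043 [stop]  node(4,1) S=71.9118 payoff=43.8182 vs cont=41.9524 → 43.8182 [stop]  node(4,2) S=104.8400 payoff=10.8900 vs cont=17.7916 → 17.7916 [wait]  node(4,3) S=152.8460 payoff=0.0000 vs cont=3.5193 → 3.5193 [wait]  node(4,4) S=222.8338 payoff=0.0000 vs cont=0.0000 → 0.0000 [wait]  ⇒ S*(4)=71.9118
t_3: node(3,0) S=59.5575 payoff=56.1725 vs cont=54.3067 → 56.1725 [stop]  node(3,1) S=86.8287 payoff=28.9013 vs cont=30.4050 → 30.4050 [wait]  node(3,2) S=126.5874 payoff=0.0000 vs cont=10.5367 → 10.5367 [wait]  node(3,3) S=184.5515 payoff=0.0000 vs cont=1.7444 → 1.7444 [wait]  ⇒ S*(3)=59.5575
t_2: node(2,0) S=71.9118 payoff=43.8182 vs cont=42.6866 → 43.8182 [stop]  node(2,1) S=104.8400 payoff=10.8900 vs cont=20.2147 → 20.2147 [wait]  node(2,2) S=152.8460 payoff=0.0000 vs cont=6.0742 → 6.0742 [wait]  ⇒ S*(2)=71.9118
t_1: node(1,0) S=86.8287 payoff=28.9013 vs cont=31.5880 → 31.5880 [wait]  node(1,1) S=126.5874 payoff=0.0000 vs cont=12.9851 → 12.9851 [wait]  ⇒ S*(1)=-
t_0: node(0,0) S=104.8400 payoff=10.8900 vs cont=21.9964 → 21.9964 [wait]  ⇒ S*(0)=-

price = 21.9964
boundary = - - 71.9118 59.5575 71.9118 86.8287 71.9118
tree:
21.9964
31.5880 12.9851
43.8182 20.2147 6.0742
56.1725 30.4050 10.5367 1.7444
66.4043 43.8182 17.7916 3.5193 0.0000
74.8784 56.1725 28.9013 7.1003 0.0000 0.0000
81.8966 66.4043 43.8182 14.3251 0.0000 0.0000 0.0000
87.7091 74.8784 56.1725 28.9013 0.0000 0.0000 0.0000 0.0000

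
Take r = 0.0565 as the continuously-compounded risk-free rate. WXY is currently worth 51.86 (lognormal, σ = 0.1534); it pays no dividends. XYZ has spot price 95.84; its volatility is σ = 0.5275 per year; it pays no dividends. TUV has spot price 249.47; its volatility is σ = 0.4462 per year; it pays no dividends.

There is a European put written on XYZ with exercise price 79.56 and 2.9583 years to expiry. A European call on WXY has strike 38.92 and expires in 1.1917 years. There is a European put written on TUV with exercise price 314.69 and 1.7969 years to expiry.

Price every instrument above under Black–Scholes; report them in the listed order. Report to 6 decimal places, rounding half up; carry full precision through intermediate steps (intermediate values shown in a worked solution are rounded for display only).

[XYZ put K=79.56]
σ√T = 0.5275·√2.9583 = 0.907285
d₁ = (ln(S/K) + (r+σ²/2)T) / (σ√T) = (ln(95.84/79.56) + (0.0565+0.5275²/2)·2.9583) / 0.907285 = (0.186169 + 0.578727) / 0.907285 = 0.843060
d₂ = d₁ − σ√T = 0.843060 − 0.907285 = -0.064225
e^{−rT} = 0.846078
N(−d₁) = 0.199597,  N(−d₂) = 0.525604
price = K·e^{−rT}·N(−d₂) − S·N(−d₁) = 35.380505 − 19.129420 = 16.251085
[WXY call K=38.92]
σ√T = 0.1534·√1.1917 = 0.167459
d₁ = (ln(S/K) + (r+σ²/2)T) / (σ√T) = (ln(51.86/38.92) + (0.0565+0.1534²/2)·1.1917) / 0.167459 = (0.287040 + 0.081352) / 0.167459 = 2.199891
d₂ = d₁ − σ√T = 2.199891 − 0.167459 = 2.032432
e^{−rT} = 0.934886
N(d₁) = 0.986093,  N(d₂) = 0.978945
price = S·N(d₁) − K·e^{−rT}·N(d₂) = 51.138767 − 35.619649 = 15.519118
[TUV put K=314.69]
σ√T = 0.4462·√1.7969 = 0.598124
d₁ = (ln(S/K) + (r+σ²/2)T) / (σ√T) = (ln(249.47/314.69) + (0.0565+0.4462²/2)·1.7969) / 0.598124 = (-0.232249 + 0.280401) / 0.598124 = 0.080505
d₂ = d₁ − σ√T = 0.080505 − 0.598124 = -0.517620
e^{−rT} = 0.903459
N(−d₁) = 0.467918,  N(−d₂) = 0.697638
price = K·e^{−rT}·N(−d₂) − S·N(−d₁) = 198.345102 − 116.731475 = 81.613626

price(XYZ put K=79.56) = 16.251085
price(WXY call K=38.92) = 15.519118
price(TUV put K=314.69) = 81.613626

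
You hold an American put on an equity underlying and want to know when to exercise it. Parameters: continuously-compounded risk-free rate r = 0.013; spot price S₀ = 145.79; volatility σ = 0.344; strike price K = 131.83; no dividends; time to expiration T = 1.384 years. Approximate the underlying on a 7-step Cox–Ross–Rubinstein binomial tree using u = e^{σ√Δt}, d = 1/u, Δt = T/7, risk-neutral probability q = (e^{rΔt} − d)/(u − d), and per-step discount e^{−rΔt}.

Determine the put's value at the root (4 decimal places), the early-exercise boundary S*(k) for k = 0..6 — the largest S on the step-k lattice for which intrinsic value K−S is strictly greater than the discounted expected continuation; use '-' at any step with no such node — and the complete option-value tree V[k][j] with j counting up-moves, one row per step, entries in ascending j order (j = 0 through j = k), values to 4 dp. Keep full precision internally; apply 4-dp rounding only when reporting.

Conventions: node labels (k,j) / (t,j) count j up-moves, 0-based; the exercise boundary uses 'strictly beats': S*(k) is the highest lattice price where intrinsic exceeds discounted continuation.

price = 15.1965
boundary = - - - - 79.0695 92.1380 107.3664
tree:
15.1965
21.8124 7.8256
30.4108 12.2440 2.8902
40.9269 18.7289 5.0045 0.5238
52.7605 27.8181 8.5907 0.9913 0.0000
63.9753 39.6920 14.5922 1.8760 0.0000 0.0000
73.5996 52.7605 24.4636 3.5501 0.0000 0.0000 0.0000
81.8587 63.9753 39.6920 6.7182 0.0000 0.0000 0.0000 0.0000

Δt=0.19771, u=1.16528, d=0.85816, q=0.47021, disc=e^(-rΔt)=0.99743
k=7 terminal: V=max(K-S,0) → 81.8587 63.9753 39.6920 6.7182 0.0000 0.0000 0.0000 0.0000
k=6: j=0 S=58.2304 intr=73.5996 cont=73.2612 V=73.5996[EX]; j=1 S=79.0695 intr=52.7605 cont=52.4220 V=52.7605[EX]; j=2 S=107.3664 intr=24.4636 cont=24.1252 V=24.4636[EX]; j=3 S=145.7900 intr=0.0000 cont=3.5501 V=3.5501[hold]; j=4 S=197.9643 intr=0.0000 cont=0.0000 V=0.0000[hold]; j=5 S=268.8105 intr=0.0000 cont=0.0000 V=0.0000[hold]; j=6 S=365.0106 intr=0.0000 cont=0.0000 V=0.0000[hold]  S*(6)=107.3664
k=5: j=0 S=67.8547 intr=63.9753 cont=63.6369 V=63.9753[EX]; j=1 S=92.1380 intr=39.6920 cont=39.3536 V=39.6920[EX]; j=2 S=125.1118 intr=6.7182 cont=14.5922 V=14.5922[hold]; j=3 S=169.8859 intr=0.0000 cont=1.8760 V=1.8760[hold]; j=4 S=230.6835 intr=0.0000 cont=0.0000 V=0.0000[hold]; j=5 S=313.2390 intr=0.0000 cont=0.0000 V=0.0000[hold]  S*(5)=92.1380
k=4: j=0 S=79.0695 intr=52.7605 cont=52.4220 V=52.7605[EX]; j=1 S=107.3664 intr=24.4636 cont=27.8181 V=27.8181[hold]; j=2 S=145.7900 intr=0.0000 cont=8.5907 V=8.5907[hold]; j=3 S=197.9643 intr=0.0000 cont=0.9913 V=0.9913[hold]; j=4 S=268.8105 intr=0.0000 cont=0.0000 V=0.0000[hold]  S*(4)=79.0695
k=3: j=0 S=92.1380 intr=39.6920 cont=40.9269 V=40.9269[hold]; j=1 S=125.1118 intr=6.7182 cont=18.7289 V=18.7289[hold]; j=2 S=169.8859 intr=0.0000 cont=5.0045 V=5.0045[hold]; j=3 S=230.6835 intr=0.0000 cont=0.5238 V=0.5238[hold]  S*(3)=-
k=2: j=0 S=107.3664 intr=24.4636 cont=30.4108 V=30.4108[hold]; j=1 S=145.7900 intr=0.0000 cont=12.2440 V=12.2440[hold]; j=2 S=197.9643 intr=0.0000 cont=2.8902 V=2.8902[hold]  S*(2)=-
k=1: j=0 S=125.1118 intr=6.7182 cont=21.8124 V=21.8124[hold]; j=1 S=169.8859 intr=0.0000 cont=7.8256 V=7.8256[hold]  S*(1)=-
k=0: j=0 S=145.7900 intr=0.0000 cont=15.1965 V=15.1965[hold]  S*(0)=-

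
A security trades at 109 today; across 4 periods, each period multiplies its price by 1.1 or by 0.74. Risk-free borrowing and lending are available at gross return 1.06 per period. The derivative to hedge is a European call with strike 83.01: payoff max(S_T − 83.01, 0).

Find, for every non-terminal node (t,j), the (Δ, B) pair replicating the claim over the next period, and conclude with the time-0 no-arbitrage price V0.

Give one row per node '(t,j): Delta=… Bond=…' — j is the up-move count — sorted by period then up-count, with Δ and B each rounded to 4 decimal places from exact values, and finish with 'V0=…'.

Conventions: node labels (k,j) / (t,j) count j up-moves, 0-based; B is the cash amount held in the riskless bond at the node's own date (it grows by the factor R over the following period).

(0,0): Delta=0.9221 Bond=-56.6207
(1,0): Delta=0.5896 Bond=-33.2031
(1,1): Delta=0.9500 Bond=-63.3698
(2,0): Delta=0.0000 Bond=0.0000
(2,1): Delta=0.6392 Bond=-39.5946
(2,2): Delta=0.9762 Bond=-70.6192
(3,0): Delta=0.0000 Bond=0.0000
(3,1): Delta=0.0000 Bond=0.0000
(3,2): Delta=0.6930 Bond=-47.2166
(3,3): Delta=1.0000 Bond=-78.3113
V0=43.8874

Under the risk-neutral measure, an up-move has probability p* = (R−d)/(u−d) = 0.8889 and values discount at R = 1.06.
Payoffs at expiry: V(4,0)=0.0000, V(4,1)=0.0000, V(4,2)=0.0000, V(4,3)=24.3485, V(4,4)=76.5769
  t=3,j=0: stock 44.1694 → up 48.5864 (V=0.0000), down 32.6854 (V=0.0000). Price 0.0000; hedge Δ=0.0000, bond B=0.0000.
  t=3,j=1: stock 65.6572 → up 72.2230 (V=0.0000), down 48.5864 (V=0.0000). Price 0.0000; hedge Δ=0.0000, bond B=0.0000.
  t=3,j=2: stock 97.5986 → up 107.3585 (V=24.3485), down 72.2230 (V=0.0000). Price 20.4180; hedge Δ=0.6930, bond B=-47.2166.
  t=3,j=3: stock 145.0790 → up 159.5869 (V=76.5769), down 107.3585 (V=24.3485). Price 66.7677; hedge Δ=1.0000, bond B=-78.3113.
  t=2,j=0: stock 59.6884 → up 65.6572 (V=0.0000), down 44.1694 (V=0.0000). Price 0.0000; hedge Δ=0.0000, bond B=0.0000.
  t=2,j=1: stock 88.7260 → up 97.5986 (V=20.4180), down 65.6572 (V=0.0000). Price 17.1220; hedge Δ=0.6392, bond B=-39.5946.
  t=2,j=2: stock 131.8900 → up 145.0790 (V=66.7677), down 97.5986 (V=20.4180). Price 58.1299; hedge Δ=0.9762, bond B=-70.6192.
  t=1,j=0: stock 80.6600 → up 88.7260 (V=17.1220), down 59.6884 (V=0.0000). Price 14.3581; hedge Δ=0.5896, bond B=-33.2031.
  t=1,j=1: stock 119.9000 → up 131.8900 (V=58.1299), down 88.7260 (V=17.1220). Price 50.5410; hedge Δ=0.9500, bond B=-63.3698.
  t=0,j=0: stock 109.0000 → up 119.9000 (V=50.5410), down 80.6600 (V=14.3581). Price 43.8874; hedge Δ=0.9221, bond B=-56.6207.
Check: Δ(0,0)·S0 + B(0,0) = 43.8874 = V0.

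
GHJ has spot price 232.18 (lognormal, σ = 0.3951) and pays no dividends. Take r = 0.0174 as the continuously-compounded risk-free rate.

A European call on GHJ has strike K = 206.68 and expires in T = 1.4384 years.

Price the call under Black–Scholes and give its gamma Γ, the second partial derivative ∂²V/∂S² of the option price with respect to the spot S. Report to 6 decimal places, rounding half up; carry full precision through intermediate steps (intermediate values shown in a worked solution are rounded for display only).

price = 57.679780
Γ = 0.003142

σ√T = 0.3951·√1.4384 = 0.473857
d₁ = (ln(S/K) + (r+σ²/2)T) / (σ√T) = (ln(232.18/206.68) + (0.0174+0.3951²/2)·1.4384) / 0.473857 = (0.116341 + 0.137298) / 0.473857 = 0.535266
d₂ = d₁ − σ√T = 0.535266 − 0.473857 = 0.061410
e^{−rT} = 0.975282
N(d₁) = 0.703767,  N(d₂) = 0.524484
Call price V = S·N(d₁) − K·e^{−rT}·N(d₂) = 163.400648 − 105.720868 = 57.679780
φ(d₁) = (1/√(2π))·e^{−d₁²/2} = 0.345697
Γ = φ(d₁) / (S·σ·√T) = 0.003142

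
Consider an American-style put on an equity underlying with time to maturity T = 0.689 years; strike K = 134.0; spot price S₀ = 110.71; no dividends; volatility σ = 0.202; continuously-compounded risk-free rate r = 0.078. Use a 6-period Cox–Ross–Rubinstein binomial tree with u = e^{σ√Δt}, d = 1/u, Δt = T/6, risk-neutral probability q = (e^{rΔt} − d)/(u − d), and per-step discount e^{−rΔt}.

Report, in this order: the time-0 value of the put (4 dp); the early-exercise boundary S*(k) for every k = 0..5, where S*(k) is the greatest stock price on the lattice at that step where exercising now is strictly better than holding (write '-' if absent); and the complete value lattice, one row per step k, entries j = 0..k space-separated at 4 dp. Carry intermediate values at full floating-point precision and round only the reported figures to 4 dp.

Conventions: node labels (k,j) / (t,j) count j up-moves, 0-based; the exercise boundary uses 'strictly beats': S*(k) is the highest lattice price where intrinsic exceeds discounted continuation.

price = 23.2900
boundary = 110.7100 103.3852 110.7100 118.5537 110.7100 118.5537
tree:
23.2900
30.6148 15.5448
37.4549 23.2900 9.4258
43.8425 30.6148 15.4463 4.6258
49.8074 37.4549 23.2900 8.6250 1.4106
55.3777 43.8425 30.6148 15.4463 3.1529 0.0000
60.5795 49.8074 37.4549 23.2900 7.0469 0.0000 0.0000

Δt=0.11483, u=1.07085, d=0.93384, q=0.54856, disc=e^(-rΔt)=0.99108
k=6 terminal: V=max(K-S,0) → 60.5795 49.8074 37.4549 23.2900 7.0469 0.0000 0.0000
k=5: j=0 S=78.6223 intr=55.3777 cont=54.1829 V=55.3777[EX]; j=1 S=90.1575 intr=43.8425 cont=42.6476 V=43.8425[EX]; j=2 S=103.3852 intr=30.6148 cont=29.4199 V=30.6148[EX]; j=3 S=118.5537 intr=15.4463 cont=14.2514 V=15.4463[EX]; j=4 S=135.9476 intr=0.0000 cont=3.1529 V=3.1529[hold]; j=5 S=155.8936 intr=0.0000 cont=0.0000 V=0.0000[hold]  S*(5)=118.5537
k=4: j=0 S=84.1926 intr=49.8074 cont=48.6126 V=49.8074[EX]; j=1 S=96.5451 intr=37.4549 cont=36.2600 V=37.4549[EX]; j=2 S=110.7100 intr=23.2900 cont=22.0951 V=23.2900[EX]; j=3 S=126.9531 intr=7.0469 cont=8.6250 V=8.6250[hold]; j=4 S=145.5794 intr=0.0000 cont=1.4106 V=1.4106[hold]  S*(4)=110.7100
k=3: j=0 S=90.1575 intr=43.8425 cont=42.6476 V=43.8425[EX]; j=1 S=103.3852 intr=30.6148 cont=29.4199 V=30.6148[EX]; j=2 S=118.5537 intr=15.4463 cont=15.1094 V=15.4463[EX]; j=3 S=135.9476 intr=0.0000 cont=4.6258 V=4.6258[hold]  S*(3)=118.5537
k=2: j=0 S=96.5451 intr=37.4549 cont=36.2600 V=37.4549[EX]; j=1 S=110.7100 intr=23.2900 cont=22.0951 V=23.2900[EX]; j=2 S=126.9531 intr=7.0469 cont=9.4258 V=9.4258[hold]  S*(2)=110.7100
k=1: j=0 S=103.3852 intr=30.6148 cont=29.4199 V=30.6148[EX]; j=1 S=118.5537 intr=15.4463 cont=15.5448 V=15.5448[hold]  S*(1)=103.3852
k=0: j=0 S=110.7100 intr=23.2900 cont=22.1487 V=23.2900[EX]  S*(0)=110.7100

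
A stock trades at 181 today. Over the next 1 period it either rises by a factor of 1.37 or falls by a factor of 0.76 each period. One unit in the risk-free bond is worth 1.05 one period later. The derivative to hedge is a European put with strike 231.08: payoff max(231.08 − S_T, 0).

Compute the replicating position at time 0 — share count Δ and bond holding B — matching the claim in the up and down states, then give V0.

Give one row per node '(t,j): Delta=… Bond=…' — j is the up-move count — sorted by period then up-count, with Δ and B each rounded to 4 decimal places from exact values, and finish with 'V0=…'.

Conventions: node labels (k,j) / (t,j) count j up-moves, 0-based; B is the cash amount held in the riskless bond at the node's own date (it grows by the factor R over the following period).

(0,0): Delta=-0.8470 Bond=200.0350
V0=46.7235

Risk-neutral probability p* = (R−d)/(u−d) = (1.05−0.76)/(1.37−0.76) = 0.4754.
Terminal payoffs: V(1,0)=93.5200, V(1,1)=0.0000
  t=0,j=0: stock 181.0000 → up 247.9700 (V=0.0000), down 137.5600 (V=93.5200). Price 46.7235; hedge Δ=-0.8470, bond B=200.0350.
Verification: the root portfolio costs Δ(0,0)·S0 + B(0,0) = 46.7235, matching V0.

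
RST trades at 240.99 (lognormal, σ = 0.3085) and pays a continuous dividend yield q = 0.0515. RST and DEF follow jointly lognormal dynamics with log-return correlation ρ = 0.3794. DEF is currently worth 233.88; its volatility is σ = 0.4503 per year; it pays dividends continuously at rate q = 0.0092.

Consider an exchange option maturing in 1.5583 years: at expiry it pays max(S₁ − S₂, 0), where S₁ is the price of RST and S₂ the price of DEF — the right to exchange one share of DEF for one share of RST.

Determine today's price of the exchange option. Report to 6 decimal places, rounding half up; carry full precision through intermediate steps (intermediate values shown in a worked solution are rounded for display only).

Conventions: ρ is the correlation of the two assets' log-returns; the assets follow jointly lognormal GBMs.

σ_eff = √(σ₁² + σ₂² − 2ρσ₁σ₂) = √(0.3085² + 0.4503² − 2·0.3794·0.3085·0.4503) = 0.438784
d₁ = (ln(S₁/S₂) + (q₂ − q₁ + σ_eff²/2)T) / (σ_eff√T) = (ln(240.99/233.88) + (0.0092 − 0.0515 + 0.096266)·1.5583) / 0.547743 = 0.208204
d₂ = d₁ − σ_eff√T = 0.208204 − 0.547743 = -0.339539
N(d₁) = 0.582465,  N(d₂) = 0.367102
V = S₁·e^{−q₁T}·N(d₁) − S₂·e^{−q₂T}·N(d₂) = 129.543549 − 84.635699 = 44.907849
Key observation: r never enters — measured in units of DEF, the claim is a call on S₁/S₂ struck at 1, so only the dividend yields and σ_eff matter.

exchange price = 44.907849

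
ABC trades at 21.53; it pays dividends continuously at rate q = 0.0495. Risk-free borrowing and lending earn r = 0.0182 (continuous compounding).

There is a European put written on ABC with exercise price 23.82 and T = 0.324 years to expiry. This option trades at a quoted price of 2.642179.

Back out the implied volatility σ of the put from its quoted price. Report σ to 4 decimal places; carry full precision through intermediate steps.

At σ = 0.1756 the Black–Scholes value reproduces the quote:
σ√T = 0.1756·√0.324 = 0.099953
d₁ = (ln(S/K) + (r−q+σ²/2)T) / (σ√T) = (ln(21.53/23.82) + (0.0182−0.0495+0.1756²/2)·0.324) / 0.099953 = (-0.101078 − 0.005146) / 0.099953 = -1.062738
d₂ = d₁ − σ√T = -1.062738 − 0.099953 = -1.162691
e^{−rT} = 0.994121
e^{−qT} = 0.984090
N(−d₁) = 0.856050,  N(−d₂) = 0.877523
V = K·e^{−rT}·N(−d₂) − S·e^{−qT}·N(−d₁) = 20.779692 − 18.137513 = 2.642179 (matching the quote); vega is positive throughout, so no other σ reproduces this price

sigma = 0.1756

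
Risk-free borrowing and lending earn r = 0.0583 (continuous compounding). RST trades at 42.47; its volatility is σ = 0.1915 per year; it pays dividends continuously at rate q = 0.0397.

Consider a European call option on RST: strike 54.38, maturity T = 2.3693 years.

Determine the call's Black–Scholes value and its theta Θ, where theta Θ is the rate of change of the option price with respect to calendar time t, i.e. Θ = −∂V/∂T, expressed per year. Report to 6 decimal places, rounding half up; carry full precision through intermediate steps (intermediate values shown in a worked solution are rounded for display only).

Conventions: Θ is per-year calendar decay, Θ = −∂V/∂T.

price = 1.824415
Θ = -0.933436

σ√T = 0.1915·√2.3693 = 0.294767
d₁ = (ln(S/K) + (r−q+σ²/2)T) / (σ√T) = (ln(42.47/54.38) + (0.0583−0.0397+0.1915²/2)·2.3693) / 0.294767 = (-0.247198 + 0.087513) / 0.294767 = -0.541736
d₂ = d₁ − σ√T = -0.541736 − 0.294767 = -0.836502
e^{−rT} = 0.870985
e^{−qT} = 0.910227
N(d₁) = 0.294000,  N(d₂) = 0.201436
Call price V = S·e^{−qT}·N(d₁) − K·e^{−rT}·N(d₂) = 11.365273 − 9.540858 = 1.824415
φ(d₁) = (1/√(2π))·e^{−d₁²/2} = 0.344494
Θ = −S·e^{−qT}·φ(d₁)·σ/(2√T) + q·S·e^{−qT}·N(d₁) − r·K·e^{−rT}·N(d₂) = −0.828406 + 0.451201 − 0.556232 = -0.933436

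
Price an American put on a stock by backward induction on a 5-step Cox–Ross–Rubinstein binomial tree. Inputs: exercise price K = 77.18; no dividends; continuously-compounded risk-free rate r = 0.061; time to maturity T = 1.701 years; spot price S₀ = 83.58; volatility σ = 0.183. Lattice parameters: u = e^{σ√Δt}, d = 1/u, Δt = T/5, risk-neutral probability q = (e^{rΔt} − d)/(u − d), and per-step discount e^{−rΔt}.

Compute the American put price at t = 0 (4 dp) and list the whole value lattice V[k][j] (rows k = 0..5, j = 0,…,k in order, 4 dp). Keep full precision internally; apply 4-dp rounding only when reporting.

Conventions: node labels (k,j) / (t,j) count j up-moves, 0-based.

Δt=0.34020  u=1.11264  d=0.89876  q=0.57138  discount=0.97946
step 5 (expiry): payoffs max(K−S,0) = 28.1655 16.5014 2.0615 0.0000 0.0000 0.0000
k=4: (k=4,j=0): S=54.5356, K−S=22.6444, hold=21.0593 ⇒ V=22.6444 exercise | (k=4,j=1): S=67.5136, K−S=9.6664, hold=8.0813 ⇒ V=9.6664 exercise | (k=4,j=2): S=83.5800, K−S=0.0000, hold=0.8655 ⇒ V=0.8655 continue | (k=4,j=3): S=103.4698, K−S=0.0000, hold=0.0000 ⇒ V=0.0000 continue | (k=4,j=4): S=128.0929, K−S=0.0000, hold=0.0000 ⇒ V=0.0000 continue
k=3: (k=3,j=0): S=60.6786, K−S=16.5014, hold=14.9163 ⇒ V=16.5014 exercise | (k=3,j=1): S=75.1185, K−S=2.0615, hold=4.5425 ⇒ V=4.5425 continue | (k=3,j=2): S=92.9947, K−S=0.0000, hold=0.3633 ⇒ V=0.3633 continue | (k=3,j=3): S=115.1249, K−S=0.0000, hold=0.0000 ⇒ V=0.0000 continue
k=2: (k=2,j=0): S=67.5136, K−S=9.6664, hold=9.4697 ⇒ V=9.6664 exercise | (k=2,j=1): S=83.5800, K−S=0.0000, hold=2.1103 ⇒ V=2.1103 continue | (k=2,j=2): S=103.4698, K−S=0.0000, hold=0.1525 ⇒ V=0.1525 continue
k=1: (k=1,j=0): S=75.1185, K−S=2.0615, hold=5.2392 ⇒ V=5.2392 continue | (k=1,j=1): S=92.9947, K−S=0.0000, hold=0.9713 ⇒ V=0.9713 continue
k=0: (k=0,j=0): S=83.5800, K−S=0.0000, hold=2.7431 ⇒ V=2.7431 continue

price = 2.7431
tree:
2.7431
5.2392 0.9713
9.6664 2.1103 0.1525
16.5014 4.5425 0.3633 0.0000
22.6444 9.6664 0.8655 0.0000 0.0000
28.1655 16.5014 2.0615 0.0000 0.0000 0.0000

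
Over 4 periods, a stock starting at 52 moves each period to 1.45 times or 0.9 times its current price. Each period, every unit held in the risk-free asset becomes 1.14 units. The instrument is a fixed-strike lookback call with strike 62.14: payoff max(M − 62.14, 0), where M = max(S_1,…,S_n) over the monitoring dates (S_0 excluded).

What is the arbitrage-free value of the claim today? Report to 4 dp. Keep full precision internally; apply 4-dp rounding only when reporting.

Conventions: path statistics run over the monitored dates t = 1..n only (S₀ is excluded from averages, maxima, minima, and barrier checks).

price = 20.9765

With p* = (R−d)/(u−d) = 0.4364, sum probability × payoff across the paths and divide by R^4.
Enumerate all 2^4 = 16 price paths (U = up ×1.45, D = down ×0.9); each path with k up-moves has probability p*^k·(1−p*)^(4−k).
DDDD: M=46.8000, payoff=0.0000, prob=0.100924
UDDD: M=75.4000, payoff=13.2600, prob=0.078135
DUDD: M=67.8600, payoff=5.7200, prob=0.078135
UUDD: M=109.3300, payoff=47.1900, prob=0.060492
DDUD: M=61.0740, payoff=0.0000, prob=0.078135
UDUD: M=98.3970, payoff=36.2570, prob=0.060492
DUUD: M=98.3970, payoff=36.2570, prob=0.060492
UUUD: M=158.5285, payoff=96.3885, prob=0.046832
DDDU: M=54.9666, payoff=0.0000, prob=0.078135
UDDU: M=88.5573, payoff=26.4173, prob=0.060492
DUDU: M=88.5573, payoff=26.4173, prob=0.060492
UUDU: M=142.6756, payoff=80.5357, prob=0.046832
DDUU: M=88.5573, payoff=26.4173, prob=0.060492
UDUU: M=142.6756, payoff=80.5357, prob=0.046832
DUUU: M=142.6756, payoff=80.5357, prob=0.046832
UUUU: M=229.8663, payoff=167.7263, prob=0.036257
Price = Σ prob·payoff / R^4 = 35.428524 / 1.688960 = 20.9765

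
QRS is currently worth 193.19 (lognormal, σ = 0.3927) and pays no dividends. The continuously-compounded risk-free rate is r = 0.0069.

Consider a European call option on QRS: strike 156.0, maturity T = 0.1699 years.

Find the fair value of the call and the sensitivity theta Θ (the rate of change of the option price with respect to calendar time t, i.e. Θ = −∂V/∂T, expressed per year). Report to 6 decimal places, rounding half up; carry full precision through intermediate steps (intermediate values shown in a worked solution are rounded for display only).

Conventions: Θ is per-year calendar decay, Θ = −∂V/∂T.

σ√T = 0.3927·√0.1699 = 0.161867
d₁ = (ln(S/K) + (r+σ²/2)T) / (σ√T) = (ln(193.19/156.0) + (0.0069+0.3927²/2)·0.1699) / 0.161867 = (0.213818 + 0.014273) / 0.161867 = 1.409128
d₂ = d₁ − σ√T = 1.409128 − 0.161867 = 1.247261
e^{−rT} = 0.998828
N(d₁) = 0.920601,  N(d₂) = 0.893849
Call price V = S·N(d₁) − K·e^{−rT}·N(d₂) = 177.850962 − 139.277084 = 38.573878
φ(d₁) = (1/√(2π))·e^{−d₁²/2} = 0.147820
Θ = −S·φ(d₁)·σ/(2√T) − r·K·e^{−rT}·N(d₂) = −13.603558 − 0.961012 = -14.564570

price = 38.573878
Θ = -14.564570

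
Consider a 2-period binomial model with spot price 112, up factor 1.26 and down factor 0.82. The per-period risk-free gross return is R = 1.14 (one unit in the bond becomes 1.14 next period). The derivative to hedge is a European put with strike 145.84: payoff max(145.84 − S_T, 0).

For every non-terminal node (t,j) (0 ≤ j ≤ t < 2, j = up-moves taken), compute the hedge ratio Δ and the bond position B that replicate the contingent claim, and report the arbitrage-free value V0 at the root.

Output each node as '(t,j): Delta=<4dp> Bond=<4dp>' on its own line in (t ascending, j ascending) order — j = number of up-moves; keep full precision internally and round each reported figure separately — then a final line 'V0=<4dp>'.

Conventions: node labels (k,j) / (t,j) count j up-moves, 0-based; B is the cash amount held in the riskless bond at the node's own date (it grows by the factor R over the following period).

(0,0): Delta=-0.5861 Bond=78.8759
(1,0): Delta=-1.0000 Bond=127.9298
(1,1): Delta=-0.4851 Bond=75.6643
V0=13.2311

Arbitrage-free pricing uses the up-move probability p* = (R−d)/(u−d) = 0.7273, discounting each step at R = 1.14.
Payoffs at expiry: V(2,0)=70.5312, V(2,1)=30.1216, V(2,2)=0.0000
(1,0): S=91.8400. Δ = (V_up−V_dn)/(S_up−S_dn) = (30.1216−70.5312)/(115.7184−75.3088) = -1.0000. V = [p*·30.1216 + (1−p*)·70.5312]/1.14 = 36.0898. B = V − Δ·S = 127.9298.
(1,1): S=141.1200. Δ = (V_up−V_dn)/(S_up−S_dn) = (0.0000−30.1216)/(177.8112−115.7184) = -0.4851. V = [p*·0.0000 + (1−p*)·30.1216]/1.14 = 7.2061. B = V − Δ·S = 75.6643.
(0,0): S=112.0000. Δ = (V_up−V_dn)/(S_up−S_dn) = (7.2061−36.0898)/(141.1200−91.8400) = -0.5861. V = [p*·7.2061 + (1−p*)·36.0898]/1.14 = 13.2311. B = V − Δ·S = 78.8759.
Verification: the root portfolio costs Δ(0,0)·S0 + B(0,0) = 13.2311, matching V0.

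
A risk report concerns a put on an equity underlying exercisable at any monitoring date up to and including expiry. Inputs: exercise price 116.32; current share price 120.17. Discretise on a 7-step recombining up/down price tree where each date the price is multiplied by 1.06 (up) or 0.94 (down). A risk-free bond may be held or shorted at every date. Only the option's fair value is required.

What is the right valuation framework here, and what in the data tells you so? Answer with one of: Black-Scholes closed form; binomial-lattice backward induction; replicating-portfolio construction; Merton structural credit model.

framework: binomial-lattice backward induction

Key observation: with exercise allowed before expiry on a discrete up/down model (7 steps from spot 120.17), the strike-116.32 put's value must be rolled back through the tree testing early exercise at each node.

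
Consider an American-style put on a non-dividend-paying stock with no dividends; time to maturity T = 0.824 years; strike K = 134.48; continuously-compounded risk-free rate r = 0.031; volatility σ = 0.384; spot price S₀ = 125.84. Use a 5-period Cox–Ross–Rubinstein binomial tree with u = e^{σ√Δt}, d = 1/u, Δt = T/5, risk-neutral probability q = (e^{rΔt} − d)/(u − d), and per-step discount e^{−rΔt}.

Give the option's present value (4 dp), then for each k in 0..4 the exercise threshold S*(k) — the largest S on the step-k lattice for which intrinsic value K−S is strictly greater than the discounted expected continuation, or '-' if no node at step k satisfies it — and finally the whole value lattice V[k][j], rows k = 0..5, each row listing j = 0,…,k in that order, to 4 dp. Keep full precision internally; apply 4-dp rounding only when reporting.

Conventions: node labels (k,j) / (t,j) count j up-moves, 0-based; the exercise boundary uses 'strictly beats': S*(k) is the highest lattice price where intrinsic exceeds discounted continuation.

Δt=0.16480  u=1.16869  d=0.85566  q=0.47747  discount=0.99490
step 5 (expiry): payoffs max(K−S,0) = 76.7616 55.6455 26.8043 0.0000 0.0000 0.0000
step 4: (k=4,j=0): S=67.4552, K−S=67.0248, hold=66.3395 ⇒ V=67.0248 exercise | (k=4,j=1): S=92.1334, K−S=42.3466, hold=41.6613 ⇒ V=42.3466 exercise | (k=4,j=2): S=125.8400, K−S=8.6400, hold=13.9347 ⇒ V=13.9347 continue | (k=4,j=3): S=171.8780, K−S=0.0000, hold=0.0000 ⇒ V=0.0000 continue | (k=4,j=4): S=234.7589, K−S=0.0000, hold=0.0000 ⇒ V=0.0000 continue  boundary S*=92.1334
step 3: (k=3,j=0): S=78.8345, K−S=55.6455, hold=54.9603 ⇒ V=55.6455 exercise | (k=3,j=1): S=107.6757, K−S=26.8043, hold=28.6342 ⇒ V=28.6342 continue | (k=3,j=2): S=147.0685, K−S=0.0000, hold=7.2442 ⇒ V=7.2442 continue | (k=3,j=3): S=200.8729, K−S=0.0000, hold=0.0000 ⇒ V=0.0000 continue  boundary S*=78.8345
step 2: (k=2,j=0): S=92.1334, K−S=42.3466, hold=42.5306 ⇒ V=42.5306 continue | (k=2,j=1): S=125.8400, K−S=8.6400, hold=18.3273 ⇒ V=18.3273 continue | (k=2,j=2): S=171.8780, K−S=0.0000, hold=3.7660 ⇒ V=3.7660 continue  boundary S*=-
step 1: (k=1,j=0): S=107.6757, K−S=26.8043, hold=30.8164 ⇒ V=30.8164 continue | (k=1,j=1): S=147.0685, K−S=0.0000, hold=11.3168 ⇒ V=11.3168 continue  boundary S*=-
step 0: (k=0,j=0): S=125.8400, K−S=8.6400, hold=21.3964 ⇒ V=21.3964 continue  boundary S*=-

price = 21.3964
boundary = - - - 78.8345 92.1334
tree:
21.3964
30.8164 11.3168
42.5306 18.3273 3.7660
55.6455 28.6342 7.2442 0.0000
67.0248 42.3466 13.9347 0.0000 0.0000
76.7616 55.6455 26.8043 0.0000 0.0000 0.0000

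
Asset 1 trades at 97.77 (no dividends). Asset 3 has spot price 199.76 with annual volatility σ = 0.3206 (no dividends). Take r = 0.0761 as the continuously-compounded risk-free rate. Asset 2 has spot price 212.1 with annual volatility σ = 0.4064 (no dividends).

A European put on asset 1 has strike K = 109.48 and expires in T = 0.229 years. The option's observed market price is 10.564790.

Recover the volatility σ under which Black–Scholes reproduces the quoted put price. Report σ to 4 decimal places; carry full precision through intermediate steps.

sigma = 0.1939

At σ = 0.1939 the Black–Scholes value reproduces the quote:
σ√T = 0.1939·√0.229 = 0.092789
d₁ = (ln(S/K) + (r+σ²/2)T) / (σ√T) = (ln(97.77/109.48) + (0.0761+0.1939²/2)·0.229) / 0.092789 = (-0.113124 + 0.021732) / 0.092789 = -0.984950
d₂ = d₁ − σ√T = -0.984950 − 0.092789 = -1.077739
e^{−rT} = 0.982724
N(−d₁) = 0.837676,  N(−d₂) = 0.859425
V = K·e^{−rT}·N(−d₂) − S·N(−d₁) = 92.464340 − 81.899550 = 10.564790 (the quoted price), and the Black–Scholes price is strictly increasing in σ, so σ is unique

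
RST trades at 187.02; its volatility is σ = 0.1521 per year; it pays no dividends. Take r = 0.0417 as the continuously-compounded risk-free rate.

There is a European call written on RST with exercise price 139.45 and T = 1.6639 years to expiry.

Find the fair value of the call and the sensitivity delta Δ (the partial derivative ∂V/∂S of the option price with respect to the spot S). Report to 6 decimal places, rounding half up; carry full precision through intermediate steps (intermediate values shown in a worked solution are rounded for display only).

price = 57.301419
Δ = 0.974277

σ√T = 0.1521·√1.6639 = 0.196197
d₁ = (ln(S/K) + (r+σ²/2)T) / (σ√T) = (ln(187.02/139.45) + (0.0417+0.1521²/2)·1.6639) / 0.196197 = (0.293509 + 0.088631) / 0.196197 = 1.947738
d₂ = d₁ − σ√T = 1.947738 − 0.196197 = 1.751541
e^{−rT} = 0.932968
N(d₁) = 0.974277,  N(d₂) = 0.960074
Call price V = S·N(d₁) − K·e^{−rT}·N(d₂) = 182.209254 − 124.907835 = 57.301419
Δ = N(d₁) = 0.974277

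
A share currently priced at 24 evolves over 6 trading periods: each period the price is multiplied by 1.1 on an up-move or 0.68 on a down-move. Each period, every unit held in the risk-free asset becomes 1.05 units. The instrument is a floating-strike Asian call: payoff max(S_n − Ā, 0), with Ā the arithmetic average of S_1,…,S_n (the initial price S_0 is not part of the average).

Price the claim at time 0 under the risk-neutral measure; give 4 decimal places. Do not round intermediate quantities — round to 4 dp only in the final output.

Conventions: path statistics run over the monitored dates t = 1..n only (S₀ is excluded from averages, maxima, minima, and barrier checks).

No-arbitrage gives p* = (R−d)/(u−d) = 0.8810: enumerate every path, weight its payoff by its p*-probability, and discount by R^6.
Enumerate all 2^6 = 64 price paths (U = up ×1.1, D = down ×0.68); each path with k up-moves has probability p*^k·(1−p*)^(6−k).
DDDDDD: Ā=7.6596, payoff=0.0000, prob=0.000003
UDDDDD: Ā=12.3906, payoff=0.0000, prob=0.000021
DUDDDD: Ā=10.7106, payoff=0.0000, prob=0.000021
UUDDDD: Ā=17.3259, payoff=0.0000, prob=0.000156
DDUDDD: Ā=9.5682, payoff=0.0000, prob=0.000021
UDUDDD: Ā=15.4779, payoff=0.0000, prob=0.000156
DUUDDD: Ā=13.7979, payoff=0.0000, prob=0.000156
UUUDDD: Ā=22.3202, payoff=0.0000, prob=0.001154
DDDUDD: Ā=8.7913, payoff=0.0000, prob=0.000021
UDDUDD: Ā=14.2213, payoff=0.0000, prob=0.000156
DUDUDD: Ā=12.5413, payoff=0.0000, prob=0.000156
UUDUDD: Ā=20.2874, payoff=0.0000, prob=0.001154
DDUUDD: Ā=11.3989, payoff=0.0000, prob=0.000156
UDUUDD: Ā=18.4394, payoff=0.0000, prob=0.001154
DUUUDD: Ā=16.7594, payoff=0.0000, prob=0.001154
UUUUDD: Ā=27.1108, payoff=0.0000, prob=0.008536
DDDDUD: Ā=8.2631, payoff=0.0000, prob=0.000021
UDDDUD: Ā=13.3668, payoff=0.0000, prob=0.000156
DUDDUD: Ā=11.6868, payoff=0.0000, prob=0.000156
UUDDUD: Ā=18.9051, payoff=0.0000, prob=0.001154
DDUDUD: Ā=10.5444, payoff=0.0000, prob=0.000156
UDUDUD: Ā=17.0571, payoff=0.0000, prob=0.001154
DUUDUD: Ā=15.3771, payoff=0.0000, prob=0.001154
UUUDUD: Ā=24.8747, payoff=0.0000, prob=0.008536
DDDUUD: Ā=9.7675, payoff=0.0000, prob=0.000156
UDDUUD: Ā=15.8004, payoff=0.0000, prob=0.001154
DUDUUD: Ā=14.1204, payoff=0.0000, prob=0.001154
UUDUUD: Ā=22.8419, payoff=0.0000, prob=0.008536
DDUUUD: Ā=12.9780, payoff=0.0000, prob=0.001154
UDUUUD: Ā=20.9939, payoff=0.0000, prob=0.008536
DUUUUD: Ā=19.3139, payoff=0.0000, prob=0.008536
UUUUUD: Ā=31.2430, payoff=0.0000, prob=0.063166
DDDDDU: Ā=7.9039, payoff=0.0000, prob=0.000021
UDDDDU: Ā=12.7857, payoff=0.0000, prob=0.000156
DUDDDU: Ā=11.1057, payoff=0.0000, prob=0.000156
UUDDDU: Ā=17.9651, payoff=0.0000, prob=0.001154
DDUDDU: Ā=9.9633, payoff=0.0000, prob=0.000156
UDUDDU: Ā=16.1171, payoff=0.0000, prob=0.001154
DUUDDU: Ā=14.4371, payoff=0.0000, prob=0.001154
UUUDDU: Ā=23.3541, payoff=0.0000, prob=0.008536
DDDUDU: Ā=9.1865, payoff=0.0000, prob=0.000156
UDDUDU: Ā=14.8605, payoff=0.0000, prob=0.001154
DUDUDU: Ā=13.1805, payoff=0.0000, prob=0.001154
UUDUDU: Ā=21.3213, payoff=0.0000, prob=0.008536
DDUUDU: Ā=12.0381, payoff=0.0000, prob=0.001154
UDUUDU: Ā=19.4733, payoff=0.0000, prob=0.008536
DUUUDU: Ā=17.7933, payoff=0.0000, prob=0.008536
UUUUDU: Ā=28.7833, payoff=0.0000, prob=0.063166
DDDDUU: Ā=8.6582, payoff=0.0000, prob=0.000156
UDDDUU: Ā=14.0059, payoff=0.0000, prob=0.001154
DUDDUU: Ā=12.3259, payoff=0.0000, prob=0.001154
UUDDUU: Ā=19.9390, payoff=0.0000, prob=0.008536
DDUDUU: Ā=11.1835, payoff=0.0000, prob=0.001154
UDUDUU: Ā=18.0910, payoff=0.0000, prob=0.008536
DUUDUU: Ā=16.4110, payoff=0.0000, prob=0.008536
UUUDUU: Ā=26.5473, payoff=0.0000, prob=0.063166
DDDUUU: Ā=10.4067, payoff=0.0000, prob=0.001154
UDDUUU: Ā=16.8344, payoff=0.0000, prob=0.008536
DUDUUU: Ā=15.1544, payoff=1.0936, prob=0.008536
UUDUUU: Ā=24.5145, payoff=1.7691, prob=0.063166
DDUUUU: Ā=14.0120, payoff=2.2360, prob=0.008536
UDUUUU: Ā=22.6665, payoff=3.6171, prob=0.063166
DUUUUU: Ā=20.9865, payoff=5.2971, prob=0.063166
UUUUUU: Ā=33.9487, payoff=8.5688, prob=0.467428
Price = Σ prob·payoff / R^6 = 4.708522 / 1.340096 = 3.5136

price = 3.5136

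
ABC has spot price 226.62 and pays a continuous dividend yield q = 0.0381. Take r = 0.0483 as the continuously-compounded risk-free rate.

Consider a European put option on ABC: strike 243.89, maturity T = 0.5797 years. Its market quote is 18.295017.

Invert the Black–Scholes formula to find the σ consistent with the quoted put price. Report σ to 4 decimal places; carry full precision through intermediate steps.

At σ = 0.1202 the Black–Scholes value reproduces the quote:
σ√T = 0.1202·√0.5797 = 0.091518
d₁ = (ln(S/K) + (r−q+σ²/2)T) / (σ√T) = (ln(226.62/243.89) + (0.0483−0.0381+0.1202²/2)·0.5797) / 0.091518 = (-0.073443 + 0.010101) / 0.091518 = -0.692127
d₂ = d₁ − σ√T = -0.692127 − 0.091518 = -0.783645
e^{−rT} = 0.972389
e^{−qT} = 0.978156
N(−d₁) = 0.755571,  N(−d₂) = 0.783376
V = K·e^{−rT}·N(−d₂) − S·e^{−qT}·N(−d₁) = 185.782174 − 167.487157 = 18.295017 (equal to the quote); since ∂V/∂σ > 0 for all σ, the implied volatility is unique

sigma = 0.1202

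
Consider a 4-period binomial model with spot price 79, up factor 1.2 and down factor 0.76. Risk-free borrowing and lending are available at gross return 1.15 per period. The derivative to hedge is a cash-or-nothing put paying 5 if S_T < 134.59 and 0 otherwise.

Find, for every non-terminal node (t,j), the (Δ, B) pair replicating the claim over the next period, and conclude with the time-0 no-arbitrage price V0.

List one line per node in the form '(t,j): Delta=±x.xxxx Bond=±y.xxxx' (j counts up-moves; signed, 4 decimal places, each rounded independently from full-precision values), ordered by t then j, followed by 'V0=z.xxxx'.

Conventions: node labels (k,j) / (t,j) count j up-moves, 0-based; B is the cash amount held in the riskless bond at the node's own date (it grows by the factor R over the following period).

(0,0): Delta=-0.0659 Bond=6.2973
(1,0): Delta=0.0000 Bond=3.2876
(1,1): Delta=-0.0712 Bond=7.7489
(2,0): Delta=0.0000 Bond=3.7807
(2,1): Delta=0.0000 Bond=3.7807
(2,2): Delta=-0.0770 Bond=9.5690
(3,0): Delta=0.0000 Bond=4.3478
(3,1): Delta=0.0000 Bond=4.3478
(3,2): Delta=0.0000 Bond=4.3478
(3,3): Delta=-0.0832 Bond=11.8577
V0=1.0942

Arbitrage-free pricing uses the up-move probability p* = (R−d)/(u−d) = 0.8864, discounting each step at R = 1.15.
Expiry values: V(4,0)=5.0000, V(4,1)=5.0000, V(4,2)=5.0000, V(4,3)=5.0000, V(4,4)=0.0000
  t=3,j=0: stock 34.6791 → up 41.6149 (V=5.0000), down 26.3561 (V=5.0000). Price 4.3478; hedge Δ=0.0000, bond B=4.3478.
  t=3,j=1: stock 54.7565 → up 65.7078 (V=5.0000), down 41.6149 (V=5.0000). Price 4.3478; hedge Δ=0.0000, bond B=4.3478.
  t=3,j=2: stock 86.4576 → up 103.7491 (V=5.0000), down 65.7078 (V=5.0000). Price 4.3478; hedge Δ=0.0000, bond B=4.3478.
  t=3,j=3: stock 136.5120 → up 163.8144 (V=0.0000), down 103.7491 (V=5.0000). Price 0.4941; hedge Δ=-0.0832, bond B=11.8577.
  t=2,j=0: stock 45.6304 → up 54.7565 (V=4.3478), down 34.6791 (V=4.3478). Price 3.7807; hedge Δ=0.0000, bond B=3.7807.
  t=2,j=1: stock 72.0480 → up 86.4576 (V=4.3478), down 54.7565 (V=4.3478). Price 3.7807; hedge Δ=0.0000, bond B=3.7807.
  t=2,j=2: stock 113.7600 → up 136.5120 (V=0.4941), down 86.4576 (V=4.3478). Price 0.8104; hedge Δ=-0.0770, bond B=9.5690.
  t=1,j=0: stock 60.0400 → up 72.0480 (V=3.7807), down 45.6304 (V=3.7807). Price 3.2876; hedge Δ=0.0000, bond B=3.2876.
  t=1,j=1: stock 94.8000 → up 113.7600 (V=0.8104), down 72.0480 (V=3.7807). Price 0.9982; hedge Δ=-0.0712, bond B=7.7489.
  t=0,j=0: stock 79.0000 → up 94.8000 (V=0.9982), down 60.0400 (V=3.2876). Price 1.0942; hedge Δ=-0.0659, bond B=6.2973.
Sanity check at the root: Δ(0,0)·S0 + B(0,0) reproduces V0 = 1.0942.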